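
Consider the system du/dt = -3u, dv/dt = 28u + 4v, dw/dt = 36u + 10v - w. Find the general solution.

Coefficient matrix A = [[-3, 0, 0], [28, 4, 0], [36, 10, -1]].
det(A - λI) = 0 gives eigenvalues λ = 4, -3, -1.
For λ=4: eigenvector (0,1,2).
For λ=-3: eigenvector (1,-4,2).
For λ=-1: eigenvector (0,0,1).
General solution: K_1e^(4t)(0,1,2) + K_2e^(-3t)(1,-4,2) + K_3e^(-t)(0,0,1).

u(t) = K_2e^(-3t), v(t) = K_1e^(4t) - 4K_2e^(-3t), w(t) = 2K_1e^(4t) + 2K_2e^(-3t) + K_3e^(-t)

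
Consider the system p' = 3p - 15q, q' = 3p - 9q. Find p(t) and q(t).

Coefficient matrix A = [[3, -15], [3, -9]].
Characteristic polynomial det(A - λI) = λ^2 + 6λ + 18 = 0.
Eigenvalues λ = -3 ± 3i (complex conjugate pair).
For λ=-3+3i: an eigenvector is (-2,-1) - i(1,0) = (-2 - i, -1).
A real fundamental pair from Re and Im of e^((-3+3i)t)v: X_1 = e^(-3t)(cos(3t)·(-2,-1) + sin(3t)·(1,0)), X_2 = e^(-3t)(sin(3t)·(-2,-1) - cos(3t)·(1,0)).
General solution: K_1X_1 + K_2X_2.

p(t) = K_1e^(-3t)sin(3t) - 2K_1e^(-3t)cos(3t) - 2K_2e^(-3t)sin(3t) - K_2e^(-3t)cos(3t), q(t) = -K_1e^(-3t)cos(3t) - K_2e^(-3t)sin(3t)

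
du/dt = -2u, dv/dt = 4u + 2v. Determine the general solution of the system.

Coefficient matrix A = [[-2, 0], [4, 2]].
Characteristic polynomial det(A - λI) = λ^2 - 4 = 0.
Eigenvalues λ = -2, 2.
For λ=-2: (A-λI) row 2 is [4, 4], so an eigenvector is (-1, 1).
For λ=2: (A-λI) row 1 is [-4, 0], so an eigenvector is (0, -1).
General solution: K_1e^(-2t)(-1,1) + K_2e^(2t)(0,-1).

u(t) = -K_1e^(-2t), v(t) = K_1e^(-2t) - K_2e^(2t)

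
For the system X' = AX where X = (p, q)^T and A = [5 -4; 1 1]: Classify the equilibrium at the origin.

A = [[5,-4],[1,1]]; det(A-λI) = λ^2 - 6λ + 9.
repeated λ = 3 with a single eigenvector.

unstable improper node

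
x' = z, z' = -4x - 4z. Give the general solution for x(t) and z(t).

x(t) = -K_1e^(-2t) - K_2te^(-2t) + K_2e^(-2t), z(t) = 2K_1e^(-2t) + 2K_2te^(-2t) - 3K_2e^(-2t)

Coefficient matrix A = [[0, 1], [-4, -4]].
Characteristic polynomial det(A - λI) = λ^2 + 4λ + 4 = 0.
Single eigenvalue λ = -2 with algebraic multiplicity 2.
Eigenvector v = (-1,2); generalized eigenvector w with (A-λI)w=v is (1,-3).
General solution: e^(-2t)[K_1·v + K_2·(t·v + w)].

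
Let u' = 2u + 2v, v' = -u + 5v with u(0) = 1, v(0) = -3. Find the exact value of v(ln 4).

-1536

A = [[2,2],[-1,5]]; eigenvalues λ = 4, 3.
Eigenvectors: (-1,-1) for λ=4, (-2,-1) for λ=3.
From the initial condition, c_1 = 7, c_2 = -4.
v(ln 4) = (7)(4^4)(-1) + (-4)(4^3)(-1) = -1536.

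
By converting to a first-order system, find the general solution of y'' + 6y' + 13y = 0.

Let x_1 = y, x_2 = y'. Then x_1' = x_2 and x_2' = -13x_1 - 6x_2.
A = [[0,1],[-13,-6]]; det(A-λI) = λ^2 + 6λ + 13.
Eigenvalues λ = -3 ± 2i.

y(t) = C_1e^(-3t)cos(2t) + C_2e^(-3t)sin(2t)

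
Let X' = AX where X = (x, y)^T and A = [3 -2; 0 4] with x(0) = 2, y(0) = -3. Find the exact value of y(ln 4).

-768

A = [[3,-2],[0,4]]; eigenvalues λ = 3, 4.
Eigenvectors: (1,0) for λ=3, (2,-1) for λ=4.
From the initial condition, c_1 = -4, c_2 = 3.
y(ln 4) = (-4)(4^3)(0) + (3)(4^4)(-1) = -768.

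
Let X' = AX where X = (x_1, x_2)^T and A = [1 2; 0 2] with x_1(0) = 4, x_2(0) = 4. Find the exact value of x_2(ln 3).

36

A = [[1,2],[0,2]]; eigenvalues λ = 1, 2.
Eigenvectors: (-1,0) for λ=1, (-2,-1) for λ=2.
From the initial condition, c_1 = 4, c_2 = -4.
x_2(ln 3) = (4)(3^1)(0) + (-4)(3^2)(-1) = 36.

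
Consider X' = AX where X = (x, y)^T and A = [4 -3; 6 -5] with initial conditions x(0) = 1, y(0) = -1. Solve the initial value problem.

Coefficient matrix A = [[4, -3], [6, -5]].
Characteristic polynomial det(A - λI) = λ^2 + λ - 2 = 0.
Eigenvalues λ = 1, -2.
For λ=1: (A-λI) row 1 is [3, -3], so an eigenvector is (1, 1).
For λ=-2: (A-λI) row 1 is [6, -3], so an eigenvector is (1, 2).
General solution: c_1e^(t)(1,1) + c_2e^(-2t)(1,2).
Applying x(0)=1, y(0)=-1 gives c_1=3, c_2=-2.

x(t) = 3e^(t) - 2e^(-2t), y(t) = 3e^(t) - 4e^(-2t)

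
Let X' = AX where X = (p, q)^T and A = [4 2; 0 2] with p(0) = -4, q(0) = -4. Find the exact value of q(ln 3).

-36

A = [[4,2],[0,2]]; eigenvalues λ = 2, 4.
Eigenvectors: (1,-1) for λ=2, (-1,0) for λ=4.
From the initial condition, c_1 = 4, c_2 = 8.
q(ln 3) = (4)(3^2)(-1) + (8)(3^4)(0) = -36.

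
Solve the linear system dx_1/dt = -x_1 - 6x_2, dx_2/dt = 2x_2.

x_1(t) = 2C_1e^(2t) - C_2e^(-t), x_2(t) = -C_1e^(2t)

Coefficient matrix A = [[-1, -6], [0, 2]].
Characteristic polynomial det(A - λI) = λ^2 - λ - 2 = 0.
Eigenvalues λ = 2, -1.
For λ=2: (A-λI) row 1 is [-3, -6], so an eigenvector is (2, -1).
For λ=-1: (A-λI) row 1 is [0, -6], so an eigenvector is (-1, 0).
General solution: C_1e^(2t)(2,-1) + C_2e^(-t)(-1,0).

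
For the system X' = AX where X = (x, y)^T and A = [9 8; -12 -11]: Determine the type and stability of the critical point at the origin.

saddle

A = [[9,8],[-12,-11]]; det(A-λI) = λ^2 + 2λ - 3.
λ = -3, 1: opposite signs.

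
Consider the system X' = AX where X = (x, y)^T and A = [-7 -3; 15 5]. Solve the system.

x(t) = K_1e^(-t)sin(3t) - K_2e^(-t)cos(3t), y(t) = -2K_1e^(-t)sin(3t) - K_1e^(-t)cos(3t) - K_2e^(-t)sin(3t) + 2K_2e^(-t)cos(3t)

Coefficient matrix A = [[-7, -3], [15, 5]].
Characteristic polynomial det(A - λI) = λ^2 + 2λ + 10 = 0.
Eigenvalues λ = -1 ± 3i (complex conjugate pair).
For λ=-1+3i: an eigenvector is (0,-1) - i(1,-2) = (0 - i, -1 + 2i).
A real fundamental pair from Re and Im of e^((-1+3i)t)v: X_1 = e^(-t)(cos(3t)·(0,-1) + sin(3t)·(1,-2)), X_2 = e^(-t)(sin(3t)·(0,-1) - cos(3t)·(1,-2)).
General solution: K_1X_1 + K_2X_2.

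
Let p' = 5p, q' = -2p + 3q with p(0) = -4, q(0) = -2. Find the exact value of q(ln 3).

A = [[5,0],[-2,3]]; eigenvalues λ = 3, 5.
Eigenvectors: (0,-1) for λ=3, (-1,1) for λ=5.
From the initial condition, c_1 = 6, c_2 = 4.
q(ln 3) = (6)(3^3)(-1) + (4)(3^5)(1) = 810.

810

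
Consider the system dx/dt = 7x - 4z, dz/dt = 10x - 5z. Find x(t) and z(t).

Coefficient matrix A = [[7, -4], [10, -5]].
Characteristic polynomial det(A - λI) = λ^2 - 2λ + 5 = 0.
Eigenvalues λ = 1 ± 2i (complex conjugate pair).
For λ=1+2i: an eigenvector is (-1,-1) - i(-1,-2) = (-1 + i, -1 + 2i).
A real fundamental pair from Re and Im of e^((1+2i)t)v: X_1 = e^(t)(cos(2t)·(-1,-1) + sin(2t)·(-1,-2)), X_2 = e^(t)(sin(2t)·(-1,-1) - cos(2t)·(-1,-2)).
General solution: C_1X_1 + C_2X_2.

x(t) = -C_1e^(t)sin(2t) - C_1e^(t)cos(2t) - C_2e^(t)sin(2t) + C_2e^(t)cos(2t), z(t) = -2C_1e^(t)sin(2t) - C_1e^(t)cos(2t) - C_2e^(t)sin(2t) + 2C_2e^(t)cos(2t)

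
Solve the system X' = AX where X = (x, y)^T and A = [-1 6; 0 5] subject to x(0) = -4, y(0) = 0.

x(t) = -4e^(-t), y(t) = 0

Coefficient matrix A = [[-1, 6], [0, 5]].
Characteristic polynomial det(A - λI) = λ^2 - 4λ - 5 = 0.
Eigenvalues λ = -1, 5.
For λ=-1: (A-λI) row 1 is [0, 6], so an eigenvector is (1, 0).
For λ=5: (A-λI) row 1 is [-6, 6], so an eigenvector is (-1, -1).
General solution: K_1e^(-t)(1,0) + K_2e^(5t)(-1,-1).
Applying x(0)=-4, y(0)=0 gives K_1=-4, K_2=0.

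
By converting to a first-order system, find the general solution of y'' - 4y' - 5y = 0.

y(t) = C_1e^(-t) + C_2e^(5t)

Let x_1 = y, x_2 = y'. Then x_1' = x_2 and x_2' = 5x_1 + 4x_2.
A = [[0,1],[5,4]]; det(A-λI) = λ^2 - 4λ - 5.
Eigenvalues λ = -1, 5 with eigenvectors (1,-1), (1,5).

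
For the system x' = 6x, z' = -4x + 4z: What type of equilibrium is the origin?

unstable node

A = [[6,0],[-4,4]]; det(A-λI) = λ^2 - 10λ + 24.
λ = 4, 6: both positive.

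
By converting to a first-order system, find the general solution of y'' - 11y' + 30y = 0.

y(t) = C_1e^(6t) + C_2e^(5t)

Let x_1 = y, x_2 = y'. Then x_1' = x_2 and x_2' = -30x_1 + 11x_2.
A = [[0,1],[-30,11]]; det(A-λI) = λ^2 - 11λ + 30.
Eigenvalues λ = 6, 5 with eigenvectors (1,6), (1,5).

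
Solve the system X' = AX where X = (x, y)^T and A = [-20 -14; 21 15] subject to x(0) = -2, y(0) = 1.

x(t) = 2e^(t) - 4e^(-6t), y(t) = -3e^(t) + 4e^(-6t)

Coefficient matrix A = [[-20, -14], [21, 15]].
Characteristic polynomial det(A - λI) = λ^2 + 5λ - 6 = 0.
Eigenvalues λ = -6, 1.
For λ=-6: (A-λI) row 1 is [-14, -14], so an eigenvector is (-1, 1).
For λ=1: (A-λI) row 1 is [-21, -14], so an eigenvector is (2, -3).
General solution: c_1e^(-6t)(-1,1) + c_2e^(t)(2,-3).
Applying x(0)=-2, y(0)=1 gives c_1=4, c_2=1.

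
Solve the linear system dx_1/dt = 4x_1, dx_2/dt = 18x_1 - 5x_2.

x_1(t) = -K_2e^(4t), x_2(t) = -K_1e^(-5t) - 2K_2e^(4t)

Coefficient matrix A = [[4, 0], [18, -5]].
Characteristic polynomial det(A - λI) = λ^2 + λ - 20 = 0.
Eigenvalues λ = -5, 4.
For λ=-5: (A-λI) row 1 is [9, 0], so an eigenvector is (0, -1).
For λ=4: (A-λI) row 2 is [18, -9], so an eigenvector is (-1, -2).
General solution: K_1e^(-5t)(0,-1) + K_2e^(4t)(-1,-2).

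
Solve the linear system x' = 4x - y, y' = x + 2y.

Coefficient matrix A = [[4, -1], [1, 2]].
Characteristic polynomial det(A - λI) = λ^2 - 6λ + 9 = 0.
Single eigenvalue λ = 3 with algebraic multiplicity 2.
Eigenvector v = (1,1); generalized eigenvector w with (A-λI)w=v is (0,-1).
General solution: e^(3t)[K_1·v + K_2·(t·v + w)].

x(t) = K_1e^(3t) + K_2te^(3t), y(t) = K_1e^(3t) + K_2te^(3t) - K_2e^(3t)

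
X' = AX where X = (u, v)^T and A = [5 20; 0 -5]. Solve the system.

Coefficient matrix A = [[5, 20], [0, -5]].
Characteristic polynomial det(A - λI) = λ^2 - 25 = 0.
Eigenvalues λ = -5, 5.
For λ=-5: (A-λI) row 1 is [10, 20], so an eigenvector is (2, -1).
For λ=5: (A-λI) row 1 is [0, 20], so an eigenvector is (1, 0).
General solution: C_1e^(-5t)(2,-1) + C_2e^(5t)(1,0).

u(t) = 2C_1e^(-5t) + C_2e^(5t), v(t) = -C_1e^(-5t)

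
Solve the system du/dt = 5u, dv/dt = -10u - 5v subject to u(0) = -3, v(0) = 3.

u(t) = -3e^(5t), v(t) = 3e^(5t)

Coefficient matrix A = [[5, 0], [-10, -5]].
Characteristic polynomial det(A - λI) = λ^2 - 25 = 0.
Eigenvalues λ = 5, -5.
For λ=5: (A-λI) row 2 is [-10, -10], so an eigenvector is (1, -1).
For λ=-5: (A-λI) row 1 is [10, 0], so an eigenvector is (0, -1).
General solution: K_1e^(5t)(1,-1) + K_2e^(-5t)(0,-1).
Applying u(0)=-3, v(0)=3 gives K_1=-3, K_2=0.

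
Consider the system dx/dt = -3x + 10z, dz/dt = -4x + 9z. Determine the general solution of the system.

x(t) = -c_1e^(3t)sin(2t) + 2c_1e^(3t)cos(2t) + 2c_2e^(3t)sin(2t) + c_2e^(3t)cos(2t), z(t) = -c_1e^(3t)sin(2t) + c_1e^(3t)cos(2t) + c_2e^(3t)sin(2t) + c_2e^(3t)cos(2t)

Coefficient matrix A = [[-3, 10], [-4, 9]].
Characteristic polynomial det(A - λI) = λ^2 - 6λ + 13 = 0.
Eigenvalues λ = 3 ± 2i (complex conjugate pair).
For λ=3+2i: an eigenvector is (2,1) - i(-1,-1) = (2 + i, 1 + i).
A real fundamental pair from Re and Im of e^((3+2i)t)v: X_1 = e^(3t)(cos(2t)·(2,1) + sin(2t)·(-1,-1)), X_2 = e^(3t)(sin(2t)·(2,1) - cos(2t)·(-1,-1)).
General solution: c_1X_1 + c_2X_2.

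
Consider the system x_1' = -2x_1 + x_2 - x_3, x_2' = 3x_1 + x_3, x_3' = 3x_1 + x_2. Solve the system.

x_1(t) = C_2e^(-2t) - C_3e^(-t), x_2(t) = C_1e^(t) - C_2e^(-2t) + C_3e^(-t), x_3(t) = C_1e^(t) - C_2e^(-2t) + 2C_3e^(-t)

Coefficient matrix A = [[-2, 1, -1], [3, 0, 1], [3, 1, 0]].
det(A - λI) = 0 gives eigenvalues λ = 1, -2, -1.
For λ=1: eigenvector (0,1,1).
For λ=-2: eigenvector (1,-1,-1).
For λ=-1: eigenvector (-1,1,2).
General solution: C_1e^(t)(0,1,1) + C_2e^(-2t)(1,-1,-1) + C_3e^(-t)(-1,1,2).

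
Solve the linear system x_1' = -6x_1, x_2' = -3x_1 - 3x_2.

Coefficient matrix A = [[-6, 0], [-3, -3]].
Characteristic polynomial det(A - λI) = λ^2 + 9λ + 18 = 0.
Eigenvalues λ = -3, -6.
For λ=-3: (A-λI) row 1 is [-3, 0], so an eigenvector is (0, -1).
For λ=-6: (A-λI) row 2 is [-3, 3], so an eigenvector is (1, 1).
General solution: K_1e^(-3t)(0,-1) + K_2e^(-6t)(1,1).

x_1(t) = K_2e^(-6t), x_2(t) = -K_1e^(-3t) + K_2e^(-6t)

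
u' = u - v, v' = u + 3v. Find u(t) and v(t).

u(t) = -c_1e^(2t) - c_2te^(2t) + 2c_2e^(2t), v(t) = c_1e^(2t) + c_2te^(2t) - c_2e^(2t)

Coefficient matrix A = [[1, -1], [1, 3]].
Characteristic polynomial det(A - λI) = λ^2 - 4λ + 4 = 0.
Single eigenvalue λ = 2 with algebraic multiplicity 2.
Eigenvector v = (-1,1); generalized eigenvector w with (A-λI)w=v is (2,-1).
General solution: e^(2t)[c_1·v + c_2·(t·v + w)].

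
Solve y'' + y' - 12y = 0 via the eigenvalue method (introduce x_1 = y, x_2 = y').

y(t) = C_1e^(3t) + C_2e^(-4t)

Let x_1 = y, x_2 = y'. Then x_1' = x_2 and x_2' = 12x_1 - x_2.
A = [[0,1],[12,-1]]; det(A-λI) = λ^2 + λ - 12.
Eigenvalues λ = 3, -4 with eigenvectors (1,3), (1,-4).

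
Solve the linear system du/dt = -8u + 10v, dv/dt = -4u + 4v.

Coefficient matrix A = [[-8, 10], [-4, 4]].
Characteristic polynomial det(A - λI) = λ^2 + 4λ + 8 = 0.
Eigenvalues λ = -2 ± 2i (complex conjugate pair).
For λ=-2+2i: an eigenvector is (1,1) - i(2,1) = (1 - 2i, 1 - i).
A real fundamental pair from Re and Im of e^((-2+2i)t)v: X_1 = e^(-2t)(cos(2t)·(1,1) + sin(2t)·(2,1)), X_2 = e^(-2t)(sin(2t)·(1,1) - cos(2t)·(2,1)).
General solution: c_1X_1 + c_2X_2.

u(t) = 2c_1e^(-2t)sin(2t) + c_1e^(-2t)cos(2t) + c_2e^(-2t)sin(2t) - 2c_2e^(-2t)cos(2t), v(t) = c_1e^(-2t)sin(2t) + c_1e^(-2t)cos(2t) + c_2e^(-2t)sin(2t) - c_2e^(-2t)cos(2t)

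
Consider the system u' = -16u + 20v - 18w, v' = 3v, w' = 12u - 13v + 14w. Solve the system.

u(t) = 3c_1e^(-4t) - c_2e^(2t) + 2c_3e^(3t), v(t) = c_3e^(3t), w(t) = -2c_1e^(-4t) + c_2e^(2t) - c_3e^(3t)

Coefficient matrix A = [[-16, 20, -18], [0, 3, 0], [12, -13, 14]].
det(A - λI) = 0 gives eigenvalues λ = -4, 2, 3.
For λ=-4: eigenvector (3,0,-2).
For λ=2: eigenvector (-1,0,1).
For λ=3: eigenvector (2,1,-1).
General solution: c_1e^(-4t)(3,0,-2) + c_2e^(2t)(-1,0,1) + c_3e^(3t)(2,1,-1).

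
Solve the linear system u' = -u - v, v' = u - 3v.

u(t) = K_1e^(-2t) + K_2te^(-2t) - 2K_2e^(-2t), v(t) = K_1e^(-2t) + K_2te^(-2t) - 3K_2e^(-2t)

Coefficient matrix A = [[-1, -1], [1, -3]].
Characteristic polynomial det(A - λI) = λ^2 + 4λ + 4 = 0.
Single eigenvalue λ = -2 with algebraic multiplicity 2.
Eigenvector v = (1,1); generalized eigenvector w with (A-λI)w=v is (-2,-3).
General solution: e^(-2t)[K_1·v + K_2·(t·v + w)].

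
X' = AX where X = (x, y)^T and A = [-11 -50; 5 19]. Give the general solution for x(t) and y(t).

Coefficient matrix A = [[-11, -50], [5, 19]].
Characteristic polynomial det(A - λI) = λ^2 - 8λ + 41 = 0.
Eigenvalues λ = 4 ± 5i (complex conjugate pair).
For λ=4+5i: an eigenvector is (-1,0) - i(3,-1) = (-1 - 3i, 0 + i).
A real fundamental pair from Re and Im of e^((4+5i)t)v: X_1 = e^(4t)(cos(5t)·(-1,0) + sin(5t)·(3,-1)), X_2 = e^(4t)(sin(5t)·(-1,0) - cos(5t)·(3,-1)).
General solution: c_1X_1 + c_2X_2.

x(t) = 3c_1e^(4t)sin(5t) - c_1e^(4t)cos(5t) - c_2e^(4t)sin(5t) - 3c_2e^(4t)cos(5t), y(t) = -c_1e^(4t)sin(5t) + c_2e^(4t)cos(5t)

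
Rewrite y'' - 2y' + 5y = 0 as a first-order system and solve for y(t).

Let x_1 = y, x_2 = y'. Then x_1' = x_2 and x_2' = -5x_1 + 2x_2.
A = [[0,1],[-5,2]]; det(A-λI) = λ^2 - 2λ + 5.
Eigenvalues λ = 1 ± 2i.

y(t) = C_1e^(t)cos(2t) + C_2e^(t)sin(2t)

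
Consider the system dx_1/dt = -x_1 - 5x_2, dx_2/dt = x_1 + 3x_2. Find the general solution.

x_1(t) = -K_1e^(t)sin(t) - 2K_1e^(t)cos(t) - 2K_2e^(t)sin(t) + K_2e^(t)cos(t), x_2(t) = K_1e^(t)cos(t) + K_2e^(t)sin(t)

Coefficient matrix A = [[-1, -5], [1, 3]].
Characteristic polynomial det(A - λI) = λ^2 - 2λ + 2 = 0.
Eigenvalues λ = 1 ± i (complex conjugate pair).
For λ=1+i: an eigenvector is (-2,1) - i(-1,0) = (-2 + i, 1).
A real fundamental pair from Re and Im of e^((1+i)t)v: X_1 = e^(t)(cos(t)·(-2,1) + sin(t)·(-1,0)), X_2 = e^(t)(sin(t)·(-2,1) - cos(t)·(-1,0)).
General solution: K_1X_1 + K_2X_2.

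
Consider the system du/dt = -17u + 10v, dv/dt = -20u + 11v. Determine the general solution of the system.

u(t) = -2C_1e^(-3t)sin(2t) + C_1e^(-3t)cos(2t) + C_2e^(-3t)sin(2t) + 2C_2e^(-3t)cos(2t), v(t) = -3C_1e^(-3t)sin(2t) + C_1e^(-3t)cos(2t) + C_2e^(-3t)sin(2t) + 3C_2e^(-3t)cos(2t)

Coefficient matrix A = [[-17, 10], [-20, 11]].
Characteristic polynomial det(A - λI) = λ^2 + 6λ + 13 = 0.
Eigenvalues λ = -3 ± 2i (complex conjugate pair).
For λ=-3+2i: an eigenvector is (1,1) - i(-2,-3) = (1 + 2i, 1 + 3i).
A real fundamental pair from Re and Im of e^((-3+2i)t)v: X_1 = e^(-3t)(cos(2t)·(1,1) + sin(2t)·(-2,-3)), X_2 = e^(-3t)(sin(2t)·(1,1) - cos(2t)·(-2,-3)).
General solution: C_1X_1 + C_2X_2.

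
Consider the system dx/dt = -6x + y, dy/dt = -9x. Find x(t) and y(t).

x(t) = K_1e^(-3t) + K_2te^(-3t) - K_2e^(-3t), y(t) = 3K_1e^(-3t) + 3K_2te^(-3t) - 2K_2e^(-3t)

Coefficient matrix A = [[-6, 1], [-9, 0]].
Characteristic polynomial det(A - λI) = λ^2 + 6λ + 9 = 0.
Single eigenvalue λ = -3 with algebraic multiplicity 2.
Eigenvector v = (1,3); generalized eigenvector w with (A-λI)w=v is (-1,-2).
General solution: e^(-3t)[K_1·v + K_2·(t·v + w)].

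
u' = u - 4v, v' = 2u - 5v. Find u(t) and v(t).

Coefficient matrix A = [[1, -4], [2, -5]].
Characteristic polynomial det(A - λI) = λ^2 + 4λ + 3 = 0.
Eigenvalues λ = -3, -1.
For λ=-3: (A-λI) row 1 is [4, -4], so an eigenvector is (-1, -1).
For λ=-1: (A-λI) row 1 is [2, -4], so an eigenvector is (-2, -1).
General solution: c_1e^(-3t)(-1,-1) + c_2e^(-t)(-2,-1).

u(t) = -c_1e^(-3t) - 2c_2e^(-t), v(t) = -c_1e^(-3t) - c_2e^(-t)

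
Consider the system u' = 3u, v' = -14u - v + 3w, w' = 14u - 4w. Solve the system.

u(t) = C_1e^(3t), v(t) = -2C_1e^(3t) + C_2e^(-4t) + C_3e^(-t), w(t) = 2C_1e^(3t) - C_2e^(-4t)

Coefficient matrix A = [[3, 0, 0], [-14, -1, 3], [14, 0, -4]].
det(A - λI) = 0 gives eigenvalues λ = 3, -4, -1.
For λ=3: eigenvector (1,-2,2).
For λ=-4: eigenvector (0,1,-1).
For λ=-1: eigenvector (0,1,0).
General solution: C_1e^(3t)(1,-2,2) + C_2e^(-4t)(0,1,-1) + C_3e^(-t)(0,1,0).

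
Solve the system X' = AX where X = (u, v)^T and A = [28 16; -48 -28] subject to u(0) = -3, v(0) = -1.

Coefficient matrix A = [[28, 16], [-48, -28]].
Characteristic polynomial det(A - λI) = λ^2 - 16 = 0.
Eigenvalues λ = -4, 4.
For λ=-4: (A-λI) row 1 is [32, 16], so an eigenvector is (1, -2).
For λ=4: (A-λI) row 1 is [24, 16], so an eigenvector is (2, -3).
General solution: K_1e^(-4t)(1,-2) + K_2e^(4t)(2,-3).
Applying u(0)=-3, v(0)=-1 gives K_1=11, K_2=-7.

u(t) = -14e^(4t) + 11e^(-4t), v(t) = 21e^(4t) - 22e^(-4t)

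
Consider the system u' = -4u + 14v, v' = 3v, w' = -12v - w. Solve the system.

Coefficient matrix A = [[-4, 14, 0], [0, 3, 0], [0, -12, -1]].
det(A - λI) = 0 gives eigenvalues λ = -4, 3, -1.
For λ=-4: eigenvector (1,0,0).
For λ=3: eigenvector (2,1,-3).
For λ=-1: eigenvector (0,0,1).
General solution: C_1e^(-4t)(1,0,0) + C_2e^(3t)(2,1,-3) + C_3e^(-t)(0,0,1).

u(t) = C_1e^(-4t) + 2C_2e^(3t), v(t) = C_2e^(3t), w(t) = -3C_2e^(3t) + C_3e^(-t)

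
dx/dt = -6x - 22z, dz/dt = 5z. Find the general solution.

Coefficient matrix A = [[-6, -22], [0, 5]].
Characteristic polynomial det(A - λI) = λ^2 + λ - 30 = 0.
Eigenvalues λ = 5, -6.
For λ=5: (A-λI) row 1 is [-11, -22], so an eigenvector is (2, -1).
For λ=-6: (A-λI) row 1 is [0, -22], so an eigenvector is (1, 0).
General solution: C_1e^(5t)(2,-1) + C_2e^(-6t)(1,0).

x(t) = 2C_1e^(5t) + C_2e^(-6t), z(t) = -C_1e^(5t)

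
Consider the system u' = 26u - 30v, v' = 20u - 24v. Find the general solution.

Coefficient matrix A = [[26, -30], [20, -24]].
Characteristic polynomial det(A - λI) = λ^2 - 2λ - 24 = 0.
Eigenvalues λ = -4, 6.
For λ=-4: (A-λI) row 1 is [30, -30], so an eigenvector is (1, 1).
For λ=6: (A-λI) row 1 is [20, -30], so an eigenvector is (3, 2).
General solution: C_1e^(-4t)(1,1) + C_2e^(6t)(3,2).

u(t) = C_1e^(-4t) + 3C_2e^(6t), v(t) = C_1e^(-4t) + 2C_2e^(6t)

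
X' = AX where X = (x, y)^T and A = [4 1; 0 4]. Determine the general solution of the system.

x(t) = -c_1e^(4t) - c_2te^(4t) - 2c_2e^(4t), y(t) = -c_2e^(4t)

Coefficient matrix A = [[4, 1], [0, 4]].
Characteristic polynomial det(A - λI) = λ^2 - 8λ + 16 = 0.
Single eigenvalue λ = 4 with algebraic multiplicity 2.
Eigenvector v = (-1,0); generalized eigenvector w with (A-λI)w=v is (-2,-1).
General solution: e^(4t)[c_1·v + c_2·(t·v + w)].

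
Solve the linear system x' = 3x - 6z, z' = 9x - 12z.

x(t) = K_1e^(-3t) + 2K_2e^(-6t), z(t) = K_1e^(-3t) + 3K_2e^(-6t)

Coefficient matrix A = [[3, -6], [9, -12]].
Characteristic polynomial det(A - λI) = λ^2 + 9λ + 18 = 0.
Eigenvalues λ = -3, -6.
For λ=-3: (A-λI) row 1 is [6, -6], so an eigenvector is (1, 1).
For λ=-6: (A-λI) row 1 is [9, -6], so an eigenvector is (2, 3).
General solution: K_1e^(-3t)(1,1) + K_2e^(-6t)(2,3).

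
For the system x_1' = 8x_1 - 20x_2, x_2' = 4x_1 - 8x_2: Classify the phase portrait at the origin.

A = [[8,-20],[4,-8]]; det(A-λI) = λ^2 + 16.
λ = 0 ± 4i: zero real part.

center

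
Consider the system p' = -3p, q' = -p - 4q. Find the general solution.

Coefficient matrix A = [[-3, 0], [-1, -4]].
Characteristic polynomial det(A - λI) = λ^2 + 7λ + 12 = 0.
Eigenvalues λ = -4, -3.
For λ=-4: (A-λI) row 1 is [1, 0], so an eigenvector is (0, -1).
For λ=-3: (A-λI) row 2 is [-1, -1], so an eigenvector is (-1, 1).
General solution: C_1e^(-4t)(0,-1) + C_2e^(-3t)(-1,1).

p(t) = -C_2e^(-3t), q(t) = -C_1e^(-4t) + C_2e^(-3t)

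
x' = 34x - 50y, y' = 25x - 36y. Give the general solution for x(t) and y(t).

x(t) = -C_1e^(-t)sin(5t) - 3C_1e^(-t)cos(5t) - 3C_2e^(-t)sin(5t) + C_2e^(-t)cos(5t), y(t) = -C_1e^(-t)sin(5t) - 2C_1e^(-t)cos(5t) - 2C_2e^(-t)sin(5t) + C_2e^(-t)cos(5t)

Coefficient matrix A = [[34, -50], [25, -36]].
Characteristic polynomial det(A - λI) = λ^2 + 2λ + 26 = 0.
Eigenvalues λ = -1 ± 5i (complex conjugate pair).
For λ=-1+5i: an eigenvector is (-3,-2) - i(-1,-1) = (-3 + i, -2 + i).
A real fundamental pair from Re and Im of e^((-1+5i)t)v: X_1 = e^(-t)(cos(5t)·(-3,-2) + sin(5t)·(-1,-1)), X_2 = e^(-t)(sin(5t)·(-3,-2) - cos(5t)·(-1,-1)).
General solution: C_1X_1 + C_2X_2.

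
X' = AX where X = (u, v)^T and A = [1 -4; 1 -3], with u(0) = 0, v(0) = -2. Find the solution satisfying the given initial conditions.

u(t) = 8te^(-t), v(t) = 4te^(-t) - 2e^(-t)

Coefficient matrix A = [[1, -4], [1, -3]].
Characteristic polynomial det(A - λI) = λ^2 + 2λ + 1 = 0.
Single eigenvalue λ = -1 with algebraic multiplicity 2.
Eigenvector v = (-2,-1); generalized eigenvector w with (A-λI)w=v is (-1,0).
General solution: e^(-t)[C_1·v + C_2·(t·v + w)].
Applying u(0)=0, v(0)=-2 gives C_1=2, C_2=-4.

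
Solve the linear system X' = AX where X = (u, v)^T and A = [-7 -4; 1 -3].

Coefficient matrix A = [[-7, -4], [1, -3]].
Characteristic polynomial det(A - λI) = λ^2 + 10λ + 25 = 0.
Single eigenvalue λ = -5 with algebraic multiplicity 2.
Eigenvector v = (2,-1); generalized eigenvector w with (A-λI)w=v is (3,-2).
General solution: e^(-5t)[C_1·v + C_2·(t·v + w)].

u(t) = 2C_1e^(-5t) + 2C_2te^(-5t) + 3C_2e^(-5t), v(t) = -C_1e^(-5t) - C_2te^(-5t) - 2C_2e^(-5t)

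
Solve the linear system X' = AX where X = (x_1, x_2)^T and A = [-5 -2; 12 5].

x_1(t) = -C_1e^(-t) + C_2e^(t), x_2(t) = 2C_1e^(-t) - 3C_2e^(t)

Coefficient matrix A = [[-5, -2], [12, 5]].
Characteristic polynomial det(A - λI) = λ^2 - 1 = 0.
Eigenvalues λ = -1, 1.
For λ=-1: (A-λI) row 1 is [-4, -2], so an eigenvector is (-1, 2).
For λ=1: (A-λI) row 1 is [-6, -2], so an eigenvector is (1, -3).
General solution: C_1e^(-t)(-1,2) + C_2e^(t)(1,-3).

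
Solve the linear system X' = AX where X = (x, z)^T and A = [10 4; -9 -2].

Coefficient matrix A = [[10, 4], [-9, -2]].
Characteristic polynomial det(A - λI) = λ^2 - 8λ + 16 = 0.
Single eigenvalue λ = 4 with algebraic multiplicity 2.
Eigenvector v = (-2,3); generalized eigenvector w with (A-λI)w=v is (1,-2).
General solution: e^(4t)[c_1·v + c_2·(t·v + w)].

x(t) = -2c_1e^(4t) - 2c_2te^(4t) + c_2e^(4t), z(t) = 3c_1e^(4t) + 3c_2te^(4t) - 2c_2e^(4t)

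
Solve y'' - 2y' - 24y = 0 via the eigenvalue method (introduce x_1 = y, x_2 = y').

Let x_1 = y, x_2 = y'. Then x_1' = x_2 and x_2' = 24x_1 + 2x_2.
A = [[0,1],[24,2]]; det(A-λI) = λ^2 - 2λ - 24.
Eigenvalues λ = 6, -4 with eigenvectors (1,6), (1,-4).

y(t) = c_1e^(6t) + c_2e^(-4t)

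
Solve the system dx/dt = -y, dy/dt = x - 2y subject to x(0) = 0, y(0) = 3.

Coefficient matrix A = [[0, -1], [1, -2]].
Characteristic polynomial det(A - λI) = λ^2 + 2λ + 1 = 0.
Single eigenvalue λ = -1 with algebraic multiplicity 2.
Eigenvector v = (-1,-1); generalized eigenvector w with (A-λI)w=v is (-3,-2).
General solution: e^(-t)[c_1·v + c_2·(t·v + w)].
Applying x(0)=0, y(0)=3 gives c_1=-9, c_2=3.

x(t) = -3te^(-t), y(t) = -3te^(-t) + 3e^(-t)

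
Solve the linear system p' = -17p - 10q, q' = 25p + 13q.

Coefficient matrix A = [[-17, -10], [25, 13]].
Characteristic polynomial det(A - λI) = λ^2 + 4λ + 29 = 0.
Eigenvalues λ = -2 ± 5i (complex conjugate pair).
For λ=-2+5i: an eigenvector is (-1,1) - i(1,-2) = (-1 - i, 1 + 2i).
A real fundamental pair from Re and Im of e^((-2+5i)t)v: X_1 = e^(-2t)(cos(5t)·(-1,1) + sin(5t)·(1,-2)), X_2 = e^(-2t)(sin(5t)·(-1,1) - cos(5t)·(1,-2)).
General solution: C_1X_1 + C_2X_2.

p(t) = C_1e^(-2t)sin(5t) - C_1e^(-2t)cos(5t) - C_2e^(-2t)sin(5t) - C_2e^(-2t)cos(5t), q(t) = -2C_1e^(-2t)sin(5t) + C_1e^(-2t)cos(5t) + C_2e^(-2t)sin(5t) + 2C_2e^(-2t)cos(5t)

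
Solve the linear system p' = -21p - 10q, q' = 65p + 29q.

p(t) = -K_1e^(4t)sin(5t) + K_1e^(4t)cos(5t) + K_2e^(4t)sin(5t) + K_2e^(4t)cos(5t), q(t) = 3K_1e^(4t)sin(5t) - 2K_1e^(4t)cos(5t) - 2K_2e^(4t)sin(5t) - 3K_2e^(4t)cos(5t)

Coefficient matrix A = [[-21, -10], [65, 29]].
Characteristic polynomial det(A - λI) = λ^2 - 8λ + 41 = 0.
Eigenvalues λ = 4 ± 5i (complex conjugate pair).
For λ=4+5i: an eigenvector is (1,-2) - i(-1,3) = (1 + i, -2 - 3i).
A real fundamental pair from Re and Im of e^((4+5i)t)v: X_1 = e^(4t)(cos(5t)·(1,-2) + sin(5t)·(-1,3)), X_2 = e^(4t)(sin(5t)·(1,-2) - cos(5t)·(-1,3)).
General solution: K_1X_1 + K_2X_2.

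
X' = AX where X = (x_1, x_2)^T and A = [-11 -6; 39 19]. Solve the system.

Coefficient matrix A = [[-11, -6], [39, 19]].
Characteristic polynomial det(A - λI) = λ^2 - 8λ + 25 = 0.
Eigenvalues λ = 4 ± 3i (complex conjugate pair).
For λ=4+3i: an eigenvector is (-1,3) - i(-1,2) = (-1 + i, 3 - 2i).
A real fundamental pair from Re and Im of e^((4+3i)t)v: X_1 = e^(4t)(cos(3t)·(-1,3) + sin(3t)·(-1,2)), X_2 = e^(4t)(sin(3t)·(-1,3) - cos(3t)·(-1,2)).
General solution: c_1X_1 + c_2X_2.

x_1(t) = -c_1e^(4t)sin(3t) - c_1e^(4t)cos(3t) - c_2e^(4t)sin(3t) + c_2e^(4t)cos(3t), x_2(t) = 2c_1e^(4t)sin(3t) + 3c_1e^(4t)cos(3t) + 3c_2e^(4t)sin(3t) - 2c_2e^(4t)cos(3t)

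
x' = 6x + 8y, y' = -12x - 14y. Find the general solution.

Coefficient matrix A = [[6, 8], [-12, -14]].
Characteristic polynomial det(A - λI) = λ^2 + 8λ + 12 = 0.
Eigenvalues λ = -2, -6.
For λ=-2: (A-λI) row 1 is [8, 8], so an eigenvector is (1, -1).
For λ=-6: (A-λI) row 1 is [12, 8], so an eigenvector is (2, -3).
General solution: K_1e^(-2t)(1,-1) + K_2e^(-6t)(2,-3).

x(t) = K_1e^(-2t) + 2K_2e^(-6t), y(t) = -K_1e^(-2t) - 3K_2e^(-6t)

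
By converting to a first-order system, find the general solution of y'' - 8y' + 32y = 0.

y(t) = c_1e^(4t)cos(4t) + c_2e^(4t)sin(4t)

Let x_1 = y, x_2 = y'. Then x_1' = x_2 and x_2' = -32x_1 + 8x_2.
A = [[0,1],[-32,8]]; det(A-λI) = λ^2 - 8λ + 32.
Eigenvalues λ = 4 ± 4i.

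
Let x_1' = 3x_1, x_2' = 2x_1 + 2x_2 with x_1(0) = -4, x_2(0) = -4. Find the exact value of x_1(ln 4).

-256

A = [[3,0],[2,2]]; eigenvalues λ = 2, 3.
Eigenvectors: (0,1) for λ=2, (-1,-2) for λ=3.
From the initial condition, c_1 = 4, c_2 = 4.
x_1(ln 4) = (4)(4^2)(0) + (4)(4^3)(-1) = -256.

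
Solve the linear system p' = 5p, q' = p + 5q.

p(t) = -c_2e^(5t), q(t) = -c_1e^(5t) - c_2te^(5t) + c_2e^(5t)

Coefficient matrix A = [[5, 0], [1, 5]].
Characteristic polynomial det(A - λI) = λ^2 - 10λ + 25 = 0.
Single eigenvalue λ = 5 with algebraic multiplicity 2.
Eigenvector v = (0,-1); generalized eigenvector w with (A-λI)w=v is (-1,1).
General solution: e^(5t)[c_1·v + c_2·(t·v + w)].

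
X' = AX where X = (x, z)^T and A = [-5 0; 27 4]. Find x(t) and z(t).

Coefficient matrix A = [[-5, 0], [27, 4]].
Characteristic polynomial det(A - λI) = λ^2 + λ - 20 = 0.
Eigenvalues λ = 4, -5.
For λ=4: (A-λI) row 1 is [-9, 0], so an eigenvector is (0, 1).
For λ=-5: (A-λI) row 2 is [27, 9], so an eigenvector is (-1, 3).
General solution: K_1e^(4t)(0,1) + K_2e^(-5t)(-1,3).

x(t) = -K_2e^(-5t), z(t) = K_1e^(4t) + 3K_2e^(-5t)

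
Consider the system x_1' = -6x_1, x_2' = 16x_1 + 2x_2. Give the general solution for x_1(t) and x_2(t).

x_1(t) = C_1e^(-6t), x_2(t) = -2C_1e^(-6t) + C_2e^(2t)

Coefficient matrix A = [[-6, 0], [16, 2]].
Characteristic polynomial det(A - λI) = λ^2 + 4λ - 12 = 0.
Eigenvalues λ = -6, 2.
For λ=-6: (A-λI) row 2 is [16, 8], so an eigenvector is (1, -2).
For λ=2: (A-λI) row 1 is [-8, 0], so an eigenvector is (0, 1).
General solution: C_1e^(-6t)(1,-2) + C_2e^(2t)(0,1).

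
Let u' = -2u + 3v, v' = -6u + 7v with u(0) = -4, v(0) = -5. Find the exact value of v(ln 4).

A = [[-2,3],[-6,7]]; eigenvalues λ = 4, 1.
Eigenvectors: (1,2) for λ=4, (1,1) for λ=1.
From the initial condition, c_1 = -1, c_2 = -3.
v(ln 4) = (-1)(4^4)(2) + (-3)(4^1)(1) = -524.

-524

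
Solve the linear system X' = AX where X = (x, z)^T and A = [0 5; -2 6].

Coefficient matrix A = [[0, 5], [-2, 6]].
Characteristic polynomial det(A - λI) = λ^2 - 6λ + 10 = 0.
Eigenvalues λ = 3 ± i (complex conjugate pair).
For λ=3+i: an eigenvector is (1,1) - i(2,1) = (1 - 2i, 1 - i).
A real fundamental pair from Re and Im of e^((3+i)t)v: X_1 = e^(3t)(cos(t)·(1,1) + sin(t)·(2,1)), X_2 = e^(3t)(sin(t)·(1,1) - cos(t)·(2,1)).
General solution: K_1X_1 + K_2X_2.

x(t) = 2K_1e^(3t)sin(t) + K_1e^(3t)cos(t) + K_2e^(3t)sin(t) - 2K_2e^(3t)cos(t), z(t) = K_1e^(3t)sin(t) + K_1e^(3t)cos(t) + K_2e^(3t)sin(t) - K_2e^(3t)cos(t)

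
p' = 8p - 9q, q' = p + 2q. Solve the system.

p(t) = 3K_1e^(5t) + 3K_2te^(5t) + K_2e^(5t), q(t) = K_1e^(5t) + K_2te^(5t)

Coefficient matrix A = [[8, -9], [1, 2]].
Characteristic polynomial det(A - λI) = λ^2 - 10λ + 25 = 0.
Single eigenvalue λ = 5 with algebraic multiplicity 2.
Eigenvector v = (3,1); generalized eigenvector w with (A-λI)w=v is (1,0).
General solution: e^(5t)[K_1·v + K_2·(t·v + w)].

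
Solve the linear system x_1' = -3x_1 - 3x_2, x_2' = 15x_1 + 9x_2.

x_1(t) = -C_1e^(3t)cos(3t) - C_2e^(3t)sin(3t), x_2(t) = -C_1e^(3t)sin(3t) + 2C_1e^(3t)cos(3t) + 2C_2e^(3t)sin(3t) + C_2e^(3t)cos(3t)

Coefficient matrix A = [[-3, -3], [15, 9]].
Characteristic polynomial det(A - λI) = λ^2 - 6λ + 18 = 0.
Eigenvalues λ = 3 ± 3i (complex conjugate pair).
For λ=3+3i: an eigenvector is (-1,2) - i(0,-1) = (-1, 2 + i).
A real fundamental pair from Re and Im of e^((3+3i)t)v: X_1 = e^(3t)(cos(3t)·(-1,2) + sin(3t)·(0,-1)), X_2 = e^(3t)(sin(3t)·(-1,2) - cos(3t)·(0,-1)).
General solution: C_1X_1 + C_2X_2.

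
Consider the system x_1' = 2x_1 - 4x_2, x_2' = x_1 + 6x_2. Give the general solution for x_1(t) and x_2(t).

Coefficient matrix A = [[2, -4], [1, 6]].
Characteristic polynomial det(A - λI) = λ^2 - 8λ + 16 = 0.
Single eigenvalue λ = 4 with algebraic multiplicity 2.
Eigenvector v = (-2,1); generalized eigenvector w with (A-λI)w=v is (1,0).
General solution: e^(4t)[c_1·v + c_2·(t·v + w)].

x_1(t) = -2c_1e^(4t) - 2c_2te^(4t) + c_2e^(4t), x_2(t) = c_1e^(4t) + c_2te^(4t)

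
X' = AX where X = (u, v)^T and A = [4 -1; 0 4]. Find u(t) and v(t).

u(t) = K_1e^(4t) + K_2te^(4t) + 3K_2e^(4t), v(t) = -K_2e^(4t)

Coefficient matrix A = [[4, -1], [0, 4]].
Characteristic polynomial det(A - λI) = λ^2 - 8λ + 16 = 0.
Single eigenvalue λ = 4 with algebraic multiplicity 2.
Eigenvector v = (1,0); generalized eigenvector w with (A-λI)w=v is (3,-1).
General solution: e^(4t)[K_1·v + K_2·(t·v + w)].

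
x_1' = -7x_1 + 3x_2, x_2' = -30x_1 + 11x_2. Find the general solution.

Coefficient matrix A = [[-7, 3], [-30, 11]].
Characteristic polynomial det(A - λI) = λ^2 - 4λ + 13 = 0.
Eigenvalues λ = 2 ± 3i (complex conjugate pair).
For λ=2+3i: an eigenvector is (-1,-3) - i(0,1) = (-1, -3 - i).
A real fundamental pair from Re and Im of e^((2+3i)t)v: X_1 = e^(2t)(cos(3t)·(-1,-3) + sin(3t)·(0,1)), X_2 = e^(2t)(sin(3t)·(-1,-3) - cos(3t)·(0,1)).
General solution: C_1X_1 + C_2X_2.

x_1(t) = -C_1e^(2t)cos(3t) - C_2e^(2t)sin(3t), x_2(t) = C_1e^(2t)sin(3t) - 3C_1e^(2t)cos(3t) - 3C_2e^(2t)sin(3t) - C_2e^(2t)cos(3t)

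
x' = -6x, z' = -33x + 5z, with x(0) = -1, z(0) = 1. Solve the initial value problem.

Coefficient matrix A = [[-6, 0], [-33, 5]].
Characteristic polynomial det(A - λI) = λ^2 + λ - 30 = 0.
Eigenvalues λ = 5, -6.
For λ=5: (A-λI) row 1 is [-11, 0], so an eigenvector is (0, -1).
For λ=-6: (A-λI) row 2 is [-33, 11], so an eigenvector is (-1, -3).
General solution: C_1e^(5t)(0,-1) + C_2e^(-6t)(-1,-3).
Applying x(0)=-1, z(0)=1 gives C_1=-4, C_2=1.

x(t) = -e^(-6t), z(t) = 4e^(5t) - 3e^(-6t)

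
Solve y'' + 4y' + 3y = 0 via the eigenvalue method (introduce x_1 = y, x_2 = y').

Let x_1 = y, x_2 = y'. Then x_1' = x_2 and x_2' = -3x_1 - 4x_2.
A = [[0,1],[-3,-4]]; det(A-λI) = λ^2 + 4λ + 3.
Eigenvalues λ = -1, -3 with eigenvectors (1,-1), (1,-3).

y(t) = c_1e^(-t) + c_2e^(-3t)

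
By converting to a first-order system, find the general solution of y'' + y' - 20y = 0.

Let x_1 = y, x_2 = y'. Then x_1' = x_2 and x_2' = 20x_1 - x_2.
A = [[0,1],[20,-1]]; det(A-λI) = λ^2 + λ - 20.
Eigenvalues λ = -5, 4 with eigenvectors (1,-5), (1,4).

y(t) = K_1e^(-5t) + K_2e^(4t)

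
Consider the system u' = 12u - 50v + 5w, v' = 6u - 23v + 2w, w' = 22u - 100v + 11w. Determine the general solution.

u(t) = -5c_1e^(t) + 2c_2e^(-3t) + 5c_3e^(2t), v(t) = -2c_1e^(t) + c_2e^(-3t) + 2c_3e^(2t), w(t) = -9c_1e^(t) + 4c_2e^(-3t) + 10c_3e^(2t)

Coefficient matrix A = [[12, -50, 5], [6, -23, 2], [22, -100, 11]].
det(A - λI) = 0 gives eigenvalues λ = 1, -3, 2.
For λ=1: eigenvector (-5,-2,-9).
For λ=-3: eigenvector (2,1,4).
For λ=2: eigenvector (5,2,10).
General solution: c_1e^(t)(-5,-2,-9) + c_2e^(-3t)(2,1,4) + c_3e^(2t)(5,2,10).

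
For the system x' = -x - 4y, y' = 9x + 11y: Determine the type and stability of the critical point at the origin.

A = [[-1,-4],[9,11]]; det(A-λI) = λ^2 - 10λ + 25.
repeated λ = 5 with a single eigenvector.

unstable improper node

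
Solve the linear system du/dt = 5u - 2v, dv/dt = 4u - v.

u(t) = C_1e^(3t) - C_2e^(t), v(t) = C_1e^(3t) - 2C_2e^(t)

Coefficient matrix A = [[5, -2], [4, -1]].
Characteristic polynomial det(A - λI) = λ^2 - 4λ + 3 = 0.
Eigenvalues λ = 3, 1.
For λ=3: (A-λI) row 1 is [2, -2], so an eigenvector is (1, 1).
For λ=1: (A-λI) row 1 is [4, -2], so an eigenvector is (-1, -2).
General solution: C_1e^(3t)(1,1) + C_2e^(t)(-1,-2).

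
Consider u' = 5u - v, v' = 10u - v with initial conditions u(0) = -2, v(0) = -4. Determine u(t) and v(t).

u(t) = -2e^(2t)sin(t) - 2e^(2t)cos(t), v(t) = -8e^(2t)sin(t) - 4e^(2t)cos(t)

Coefficient matrix A = [[5, -1], [10, -1]].
Characteristic polynomial det(A - λI) = λ^2 - 4λ + 5 = 0.
Eigenvalues λ = 2 ± i (complex conjugate pair).
For λ=2+i: an eigenvector is (1,3) - i(0,1) = (1, 3 - i).
A real fundamental pair from Re and Im of e^((2+i)t)v: X_1 = e^(2t)(cos(t)·(1,3) + sin(t)·(0,1)), X_2 = e^(2t)(sin(t)·(1,3) - cos(t)·(0,1)).
General solution: C_1X_1 + C_2X_2.
Applying u(0)=-2, v(0)=-4 gives C_1=-2, C_2=-2.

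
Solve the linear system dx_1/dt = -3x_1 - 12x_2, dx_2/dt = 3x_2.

x_1(t) = -c_1e^(-3t) - 2c_2e^(3t), x_2(t) = c_2e^(3t)

Coefficient matrix A = [[-3, -12], [0, 3]].
Characteristic polynomial det(A - λI) = λ^2 - 9 = 0.
Eigenvalues λ = -3, 3.
For λ=-3: (A-λI) row 1 is [0, -12], so an eigenvector is (-1, 0).
For λ=3: (A-λI) row 1 is [-6, -12], so an eigenvector is (-2, 1).
General solution: c_1e^(-3t)(-1,0) + c_2e^(3t)(-2,1).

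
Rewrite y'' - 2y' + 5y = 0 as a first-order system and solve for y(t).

y(t) = C_1e^(t)cos(2t) + C_2e^(t)sin(2t)

Let x_1 = y, x_2 = y'. Then x_1' = x_2 and x_2' = -5x_1 + 2x_2.
A = [[0,1],[-5,2]]; det(A-λI) = λ^2 - 2λ + 5.
Eigenvalues λ = 1 ± 2i.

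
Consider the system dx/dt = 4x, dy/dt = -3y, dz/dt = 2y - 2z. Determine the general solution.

Coefficient matrix A = [[4, 0, 0], [0, -3, 0], [0, 2, -2]].
det(A - λI) = 0 gives eigenvalues λ = -3, 4, -2.
For λ=-3: eigenvector (0,1,-2).
For λ=4: eigenvector (1,0,0).
For λ=-2: eigenvector (0,0,1).
General solution: c_1e^(-3t)(0,1,-2) + c_2e^(4t)(1,0,0) + c_3e^(-2t)(0,0,1).

x(t) = c_2e^(4t), y(t) = c_1e^(-3t), z(t) = -2c_1e^(-3t) + c_3e^(-2t)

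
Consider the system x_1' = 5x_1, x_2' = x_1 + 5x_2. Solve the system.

x_1(t) = c_2e^(5t), x_2(t) = c_1e^(5t) + c_2te^(5t) + 3c_2e^(5t)

Coefficient matrix A = [[5, 0], [1, 5]].
Characteristic polynomial det(A - λI) = λ^2 - 10λ + 25 = 0.
Single eigenvalue λ = 5 with algebraic multiplicity 2.
Eigenvector v = (0,1); generalized eigenvector w with (A-λI)w=v is (1,3).
General solution: e^(5t)[c_1·v + c_2·(t·v + w)].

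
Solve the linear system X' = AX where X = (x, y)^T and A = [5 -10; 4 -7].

x(t) = -c_1e^(-t)sin(2t) - 2c_1e^(-t)cos(2t) - 2c_2e^(-t)sin(2t) + c_2e^(-t)cos(2t), y(t) = -c_1e^(-t)sin(2t) - c_1e^(-t)cos(2t) - c_2e^(-t)sin(2t) + c_2e^(-t)cos(2t)

Coefficient matrix A = [[5, -10], [4, -7]].
Characteristic polynomial det(A - λI) = λ^2 + 2λ + 5 = 0.
Eigenvalues λ = -1 ± 2i (complex conjugate pair).
For λ=-1+2i: an eigenvector is (-2,-1) - i(-1,-1) = (-2 + i, -1 + i).
A real fundamental pair from Re and Im of e^((-1+2i)t)v: X_1 = e^(-t)(cos(2t)·(-2,-1) + sin(2t)·(-1,-1)), X_2 = e^(-t)(sin(2t)·(-2,-1) - cos(2t)·(-1,-1)).
General solution: c_1X_1 + c_2X_2.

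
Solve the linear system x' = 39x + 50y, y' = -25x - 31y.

Coefficient matrix A = [[39, 50], [-25, -31]].
Characteristic polynomial det(A - λI) = λ^2 - 8λ + 41 = 0.
Eigenvalues λ = 4 ± 5i (complex conjugate pair).
For λ=4+5i: an eigenvector is (-3,2) - i(-1,1) = (-3 + i, 2 - i).
A real fundamental pair from Re and Im of e^((4+5i)t)v: X_1 = e^(4t)(cos(5t)·(-3,2) + sin(5t)·(-1,1)), X_2 = e^(4t)(sin(5t)·(-3,2) - cos(5t)·(-1,1)).
General solution: C_1X_1 + C_2X_2.

x(t) = -C_1e^(4t)sin(5t) - 3C_1e^(4t)cos(5t) - 3C_2e^(4t)sin(5t) + C_2e^(4t)cos(5t), y(t) = C_1e^(4t)sin(5t) + 2C_1e^(4t)cos(5t) + 2C_2e^(4t)sin(5t) - C_2e^(4t)cos(5t)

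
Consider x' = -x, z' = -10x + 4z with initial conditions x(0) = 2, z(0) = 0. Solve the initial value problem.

x(t) = 2e^(-t), z(t) = -4e^(4t) + 4e^(-t)

Coefficient matrix A = [[-1, 0], [-10, 4]].
Characteristic polynomial det(A - λI) = λ^2 - 3λ - 4 = 0.
Eigenvalues λ = 4, -1.
For λ=4: (A-λI) row 1 is [-5, 0], so an eigenvector is (0, 1).
For λ=-1: (A-λI) row 2 is [-10, 5], so an eigenvector is (-1, -2).
General solution: c_1e^(4t)(0,1) + c_2e^(-t)(-1,-2).
Applying x(0)=2, z(0)=0 gives c_1=-4, c_2=-2.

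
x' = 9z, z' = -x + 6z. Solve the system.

Coefficient matrix A = [[0, 9], [-1, 6]].
Characteristic polynomial det(A - λI) = λ^2 - 6λ + 9 = 0.
Single eigenvalue λ = 3 with algebraic multiplicity 2.
Eigenvector v = (-3,-1); generalized eigenvector w with (A-λI)w=v is (1,0).
General solution: e^(3t)[c_1·v + c_2·(t·v + w)].

x(t) = -3c_1e^(3t) - 3c_2te^(3t) + c_2e^(3t), z(t) = -c_1e^(3t) - c_2te^(3t)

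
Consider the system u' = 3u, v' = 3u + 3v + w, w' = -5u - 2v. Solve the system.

Coefficient matrix A = [[3, 0, 0], [3, 3, 1], [-5, -2, 0]].
det(A - λI) = 0 gives eigenvalues λ = 2, 1, 3.
For λ=2: eigenvector (0,1,-1).
For λ=1: eigenvector (0,1,-2).
For λ=3: eigenvector (1,2,-3).
General solution: K_1e^(2t)(0,1,-1) + K_2e^(t)(0,1,-2) + K_3e^(3t)(1,2,-3).

u(t) = K_3e^(3t), v(t) = K_1e^(2t) + K_2e^(t) + 2K_3e^(3t), w(t) = -K_1e^(2t) - 2K_2e^(t) - 3K_3e^(3t)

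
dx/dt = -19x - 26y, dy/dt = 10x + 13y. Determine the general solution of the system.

Coefficient matrix A = [[-19, -26], [10, 13]].
Characteristic polynomial det(A - λI) = λ^2 + 6λ + 13 = 0.
Eigenvalues λ = -3 ± 2i (complex conjugate pair).
For λ=-3+2i: an eigenvector is (-3,2) - i(-2,1) = (-3 + 2i, 2 - i).
A real fundamental pair from Re and Im of e^((-3+2i)t)v: X_1 = e^(-3t)(cos(2t)·(-3,2) + sin(2t)·(-2,1)), X_2 = e^(-3t)(sin(2t)·(-3,2) - cos(2t)·(-2,1)).
General solution: c_1X_1 + c_2X_2.

x(t) = -2c_1e^(-3t)sin(2t) - 3c_1e^(-3t)cos(2t) - 3c_2e^(-3t)sin(2t) + 2c_2e^(-3t)cos(2t), y(t) = c_1e^(-3t)sin(2t) + 2c_1e^(-3t)cos(2t) + 2c_2e^(-3t)sin(2t) - c_2e^(-3t)cos(2t)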